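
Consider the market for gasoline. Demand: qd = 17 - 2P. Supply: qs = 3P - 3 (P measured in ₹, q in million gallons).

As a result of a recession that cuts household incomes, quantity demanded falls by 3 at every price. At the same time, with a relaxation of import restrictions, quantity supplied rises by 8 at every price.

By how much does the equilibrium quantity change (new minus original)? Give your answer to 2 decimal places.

+1.40

Original equilibrium: 17 - 2P = 3P - 3 gives 20 = 5P, so P = 4 and q = 9.
With the change applied: demand qd = 14 - 2P, supply qs = 3P + 5.
New equilibrium: 14 - 2P = 3P + 5 ⇒ 9 = 5P ⇒ P = 1.8, q = 10.4.
Δq = 10.4 − 9 = +1.40.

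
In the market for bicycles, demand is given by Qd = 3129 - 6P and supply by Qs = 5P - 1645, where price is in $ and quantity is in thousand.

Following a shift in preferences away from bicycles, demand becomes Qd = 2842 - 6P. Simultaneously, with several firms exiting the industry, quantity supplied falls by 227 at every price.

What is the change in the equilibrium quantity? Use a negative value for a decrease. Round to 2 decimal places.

-254.27

Before the shock: 3129 - 6P = 5P - 1645 ⇒ 4774 = 11P ⇒ P = 434, Q = 525.
After the shift, demand is Qd = 2842 - 6P and supply is Qs = 5P - 1872.
New equilibrium: 2842 - 6P = 5P - 1872 ⇒ 4714 = 11P ⇒ P = 4714/11 ≈ 428.5455, Q = 2978/11 ≈ 270.7273.
ΔQ = 270.7273 − 525 = -254.27.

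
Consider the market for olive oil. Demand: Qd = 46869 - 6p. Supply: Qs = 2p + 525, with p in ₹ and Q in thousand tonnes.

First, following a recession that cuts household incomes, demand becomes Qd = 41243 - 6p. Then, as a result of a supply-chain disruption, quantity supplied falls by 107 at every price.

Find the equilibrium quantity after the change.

Initially, 46869 - 6p = 2p + 525, so 46344 = 8p and p = 5793, Q = 12111.
After the shift, demand is Qd = 41243 - 6p and supply is Qs = 2p + 418.
New equilibrium: 41243 - 6p = 2p + 418 ⇒ 40825 = 8p ⇒ p = 5103.125, Q = 10624.25.

10624.25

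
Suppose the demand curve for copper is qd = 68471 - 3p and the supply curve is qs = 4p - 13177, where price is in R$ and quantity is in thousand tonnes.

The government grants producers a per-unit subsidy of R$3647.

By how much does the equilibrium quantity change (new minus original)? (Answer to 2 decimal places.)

Solve the original market: 68471 - 3p = 4p - 13177, hence p = 11664 and q = 33479.
Since sellers receive the price plus the subsidy, the effective supply curve becomes qs = 4p + 1411.
New equilibrium: 68471 - 3p = 4p + 1411 ⇒ 67060 = 7p ⇒ p = 9580, q = 39731.
Δq = 39731 − 33479 = +6252.00.

+6252.00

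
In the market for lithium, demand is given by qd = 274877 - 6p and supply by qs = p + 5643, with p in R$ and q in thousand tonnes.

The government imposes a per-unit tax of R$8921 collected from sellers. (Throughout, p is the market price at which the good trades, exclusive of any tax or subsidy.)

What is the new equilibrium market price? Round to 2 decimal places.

39736.43

Before the shock: 274877 - 6p = p + 5643 ⇒ 269234 = 7p ⇒ p = 38462, q = 44105.
Since sellers keep the price net of the tax, the effective supply curve becomes qs = p - 3278.
Clearing the new market: 274877 - 6p = p - 3278, so p = 278155/7 ≈ 39736.4286 and q = 255209/7 ≈ 36458.4286.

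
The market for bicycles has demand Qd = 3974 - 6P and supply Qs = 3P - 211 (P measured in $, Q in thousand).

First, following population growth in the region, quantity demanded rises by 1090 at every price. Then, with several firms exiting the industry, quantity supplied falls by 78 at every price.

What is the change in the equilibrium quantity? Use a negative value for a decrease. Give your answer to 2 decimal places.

Before the shock: 3974 - 6P = 3P - 211 ⇒ 4185 = 9P ⇒ P = 465, Q = 1184.
The shock moves the curves to Qd = 5064 - 6P and Qs = 3P - 289.
New equilibrium: 5064 - 6P = 3P - 289 ⇒ 5353 = 9P ⇒ P = 5353/9 ≈ 594.7778, Q = 4486/3 ≈ 1495.3333.
ΔQ = 1495.3333 − 1184 = +311.33.

+311.33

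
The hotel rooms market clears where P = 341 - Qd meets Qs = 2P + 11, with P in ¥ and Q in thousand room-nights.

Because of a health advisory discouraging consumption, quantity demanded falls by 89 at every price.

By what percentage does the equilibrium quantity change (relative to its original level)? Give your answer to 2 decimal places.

-25.69

Initially, 341 - P = 2P + 11, so 330 = 3P and P = 110, Q = 231.
The shock moves the curves to Qd = 252 - P and Qs = 2P + 11.
Equate the new curves: 252 - P = 2P + 11, giving 241 = 3P, P = 241/3 ≈ 80.3333, Q = 515/3 ≈ 171.6667.
%ΔQ = (171.6667 − 231) / 231 × 100 = -25.69%.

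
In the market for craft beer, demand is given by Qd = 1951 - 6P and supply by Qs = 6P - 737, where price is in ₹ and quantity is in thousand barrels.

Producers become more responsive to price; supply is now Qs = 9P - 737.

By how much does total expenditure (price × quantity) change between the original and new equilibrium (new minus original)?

Initially, 1951 - 6P = 6P - 737, so 2688 = 12P and P = 224, Q = 607.
The shock moves the curves to Qd = 1951 - 6P and Qs = 9P - 737.
Equate the new curves: 1951 - 6P = 9P - 737, giving 2688 = 15P, P = 179.2, Q = 875.8.
Expenditure moves from 224×607 = 135968 to 179.2×875.8 = 156943.36; change = +20975.36.

+20975.36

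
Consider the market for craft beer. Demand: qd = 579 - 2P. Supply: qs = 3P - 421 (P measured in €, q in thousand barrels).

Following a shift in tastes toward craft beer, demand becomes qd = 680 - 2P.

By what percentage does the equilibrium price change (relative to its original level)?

+10.1

Initially, 579 - 2P = 3P - 421, so 1000 = 5P and P = 200, q = 179.
The shock moves the curves to qd = 680 - 2P and qs = 3P - 421.
Equate the new curves: 680 - 2P = 3P - 421, giving 1101 = 5P, P = 220.2, q = 239.6.
%ΔP = (220.2 − 200) / 200 × 100 = +10.1%.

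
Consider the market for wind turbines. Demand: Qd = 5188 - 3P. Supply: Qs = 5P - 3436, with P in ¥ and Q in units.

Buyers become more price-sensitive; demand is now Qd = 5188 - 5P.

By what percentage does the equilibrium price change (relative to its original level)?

-20

Before the shock: 5188 - 3P = 5P - 3436 ⇒ 8624 = 8P ⇒ P = 1078, Q = 1954.
The new curves are Qd = 5188 - 5P (demand) and Qs = 5P - 3436 (supply).
New equilibrium: 5188 - 5P = 5P - 3436 ⇒ 8624 = 10P ⇒ P = 862.4, Q = 876.
%ΔP = (862.4 − 1078) / 1078 × 100 = -20%.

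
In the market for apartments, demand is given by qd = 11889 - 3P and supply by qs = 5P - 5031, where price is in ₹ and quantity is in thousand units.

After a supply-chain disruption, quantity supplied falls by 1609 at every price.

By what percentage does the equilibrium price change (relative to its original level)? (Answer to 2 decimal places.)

Initially, 11889 - 3P = 5P - 5031, so 16920 = 8P and P = 2115, q = 5544.
With the change applied: demand qd = 11889 - 3P, supply qs = 5P - 6640.
Clearing the new market: 11889 - 3P = 5P - 6640, so P = 2316.125 and q = 4940.625.
%ΔP = (2316.125 − 2115) / 2115 × 100 = +9.51%.

+9.51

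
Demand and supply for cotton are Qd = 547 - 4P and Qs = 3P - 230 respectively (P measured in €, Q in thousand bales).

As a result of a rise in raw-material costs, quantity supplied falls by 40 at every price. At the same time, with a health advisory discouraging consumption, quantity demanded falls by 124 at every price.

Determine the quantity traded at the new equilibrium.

27

Initially, 547 - 4P = 3P - 230, so 777 = 7P and P = 111, Q = 103.
The shock moves the curves to Qd = 423 - 4P and Qs = 3P - 270.
Clearing the new market: 423 - 4P = 3P - 270, so P = 99 and Q = 27.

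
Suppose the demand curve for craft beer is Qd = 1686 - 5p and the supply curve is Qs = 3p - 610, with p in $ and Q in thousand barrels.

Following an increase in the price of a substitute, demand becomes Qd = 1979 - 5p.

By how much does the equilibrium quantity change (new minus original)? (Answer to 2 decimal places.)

+109.88

Before the shock: 1686 - 5p = 3p - 610 ⇒ 2296 = 8p ⇒ p = 287, Q = 251.
The shock moves the curves to Qd = 1979 - 5p and Qs = 3p - 610.
Setting them equal: 1979 - 5p = 3p - 610 → 2589 = 8p, so p = 323.625 and Q = 360.875.
ΔQ = 360.875 − 251 = +109.88.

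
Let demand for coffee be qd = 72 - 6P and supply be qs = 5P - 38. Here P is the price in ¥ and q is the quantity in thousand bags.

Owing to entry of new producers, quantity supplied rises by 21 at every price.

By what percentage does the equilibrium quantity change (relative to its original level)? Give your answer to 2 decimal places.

+95.45

Original equilibrium: 72 - 6P = 5P - 38 gives 110 = 11P, so P = 10 and q = 12.
With the change applied: demand qd = 72 - 6P, supply qs = 5P - 17.
New equilibrium: 72 - 6P = 5P - 17 ⇒ 89 = 11P ⇒ P = 89/11 ≈ 8.0909, q = 258/11 ≈ 23.4545.
%Δq = (23.4545 − 12) / 12 × 100 = +95.45%.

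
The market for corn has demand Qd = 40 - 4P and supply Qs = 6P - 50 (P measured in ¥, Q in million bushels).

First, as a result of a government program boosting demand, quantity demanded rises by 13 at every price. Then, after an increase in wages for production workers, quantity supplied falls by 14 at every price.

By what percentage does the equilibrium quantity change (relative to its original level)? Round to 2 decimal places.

+55.00

Initially, 40 - 4P = 6P - 50, so 90 = 10P and P = 9, Q = 4.
With the change applied: demand Qd = 53 - 4P, supply Qs = 6P - 64.
Setting them equal: 53 - 4P = 6P - 64 → 117 = 10P, so P = 11.7 and Q = 6.2.
%ΔQ = (6.2 − 4) / 4 × 100 = +55.00%.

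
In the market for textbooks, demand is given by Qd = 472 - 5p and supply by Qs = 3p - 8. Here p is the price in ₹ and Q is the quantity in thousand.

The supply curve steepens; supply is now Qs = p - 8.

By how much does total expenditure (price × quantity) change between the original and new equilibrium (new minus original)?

Original equilibrium: 472 - 5p = 3p - 8 gives 480 = 8p, so p = 60 and Q = 172.
The new curves are Qd = 472 - 5p (demand) and Qs = p - 8 (supply).
Equate the new curves: 472 - 5p = p - 8, giving 480 = 6p, p = 80, Q = 72.
Expenditure moves from 60×172 = 10320 to 80×72 = 5760; change = -4560.

-4560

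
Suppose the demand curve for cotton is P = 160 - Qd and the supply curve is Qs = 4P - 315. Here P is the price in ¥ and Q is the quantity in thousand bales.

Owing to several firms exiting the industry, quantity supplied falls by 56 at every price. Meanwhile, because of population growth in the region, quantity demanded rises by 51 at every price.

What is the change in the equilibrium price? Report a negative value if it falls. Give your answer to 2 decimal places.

Initially, 160 - P = 4P - 315, so 475 = 5P and P = 95, Q = 65.
The shock moves the curves to Qd = 211 - P and Qs = 4P - 371.
Setting them equal: 211 - P = 4P - 371 → 582 = 5P, so P = 116.4 and Q = 94.6.
ΔP = 116.4 − 95 = +21.40.

+21.40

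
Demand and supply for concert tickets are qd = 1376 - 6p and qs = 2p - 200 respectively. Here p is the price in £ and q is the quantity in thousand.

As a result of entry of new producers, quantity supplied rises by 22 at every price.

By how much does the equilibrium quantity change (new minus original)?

Before the shock: 1376 - 6p = 2p - 200 ⇒ 1576 = 8p ⇒ p = 197, q = 194.
With the change applied: demand qd = 1376 - 6p, supply qs = 2p - 178.
New equilibrium: 1376 - 6p = 2p - 178 ⇒ 1554 = 8p ⇒ p = 194.25, q = 210.5.
Δq = 210.5 − 194 = +16.5.

+16.5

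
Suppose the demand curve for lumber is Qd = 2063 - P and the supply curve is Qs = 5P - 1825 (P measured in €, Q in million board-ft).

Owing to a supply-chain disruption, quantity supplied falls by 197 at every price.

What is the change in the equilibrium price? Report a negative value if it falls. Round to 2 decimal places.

+32.83

Solve the original market: 2063 - P = 5P - 1825, hence P = 648 and Q = 1415.
The new curves are Qd = 2063 - P (demand) and Qs = 5P - 2022 (supply).
New equilibrium: 2063 - P = 5P - 2022 ⇒ 4085 = 6P ⇒ P = 4085/6 ≈ 680.8333, Q = 8293/6 ≈ 1382.1667.
ΔP = 680.8333 − 648 = +32.83.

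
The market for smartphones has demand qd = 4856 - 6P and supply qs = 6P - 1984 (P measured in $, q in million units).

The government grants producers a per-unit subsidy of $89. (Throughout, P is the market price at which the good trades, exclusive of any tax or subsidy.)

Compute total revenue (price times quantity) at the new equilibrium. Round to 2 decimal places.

894926.50

Original equilibrium: 4856 - 6P = 6P - 1984 gives 6840 = 12P, so P = 570 and q = 1436.
Since sellers receive the price plus the subsidy, the effective supply curve becomes qs = 6P - 1450.
Setting them equal: 4856 - 6P = 6P - 1450 → 6306 = 12P, so P = 525.5 and q = 1703.
New expenditure = 525.5 × 1703 = 894926.50.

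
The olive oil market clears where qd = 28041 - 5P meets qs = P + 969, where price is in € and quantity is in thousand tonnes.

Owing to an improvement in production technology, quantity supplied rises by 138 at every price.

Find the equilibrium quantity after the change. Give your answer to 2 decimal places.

5596.00

Initially, 28041 - 5P = P + 969, so 27072 = 6P and P = 4512, q = 5481.
The shock moves the curves to qd = 28041 - 5P and qs = P + 1107.
New equilibrium: 28041 - 5P = P + 1107 ⇒ 26934 = 6P ⇒ P = 4489, q = 5596.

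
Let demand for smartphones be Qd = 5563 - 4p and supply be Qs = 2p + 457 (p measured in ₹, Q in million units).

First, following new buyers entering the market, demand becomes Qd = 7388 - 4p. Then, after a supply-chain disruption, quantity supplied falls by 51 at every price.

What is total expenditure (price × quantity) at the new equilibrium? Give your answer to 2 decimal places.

3180688.89

Solve the original market: 5563 - 4p = 2p + 457, hence p = 851 and Q = 2159.
The new curves are Qd = 7388 - 4p (demand) and Qs = 2p + 406 (supply).
Setting them equal: 7388 - 4p = 2p + 406 → 6982 = 6p, so p = 3491/3 ≈ 1163.6667 and Q = 8200/3 ≈ 2733.3333.
New expenditure = 1163.6667 × 2733.3333 = 3180688.89.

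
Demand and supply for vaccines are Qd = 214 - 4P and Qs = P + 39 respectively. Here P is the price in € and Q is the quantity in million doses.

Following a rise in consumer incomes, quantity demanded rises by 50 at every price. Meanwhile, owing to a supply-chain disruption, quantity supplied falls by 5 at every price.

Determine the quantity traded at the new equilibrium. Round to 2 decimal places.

Original equilibrium: 214 - 4P = P + 39 gives 175 = 5P, so P = 35 and Q = 74.
The shock moves the curves to Qd = 264 - 4P and Qs = P + 34.
Equate the new curves: 264 - 4P = P + 34, giving 230 = 5P, P = 46, Q = 80.

80.00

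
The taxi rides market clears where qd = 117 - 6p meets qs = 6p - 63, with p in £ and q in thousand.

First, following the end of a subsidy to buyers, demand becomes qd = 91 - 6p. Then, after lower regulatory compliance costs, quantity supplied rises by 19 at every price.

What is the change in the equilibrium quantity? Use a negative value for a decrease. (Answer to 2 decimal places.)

Before the shock: 117 - 6p = 6p - 63 ⇒ 180 = 12p ⇒ p = 15, q = 27.
After the shift, demand is qd = 91 - 6p and supply is qs = 6p - 44.
New equilibrium: 91 - 6p = 6p - 44 ⇒ 135 = 12p ⇒ p = 11.25, q = 23.5.
Δq = 23.5 − 27 = -3.50.

-3.50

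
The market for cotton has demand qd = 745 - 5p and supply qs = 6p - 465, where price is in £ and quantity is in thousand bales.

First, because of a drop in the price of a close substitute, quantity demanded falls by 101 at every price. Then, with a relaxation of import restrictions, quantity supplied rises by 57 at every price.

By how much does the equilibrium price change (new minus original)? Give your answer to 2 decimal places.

Solve the original market: 745 - 5p = 6p - 465, hence p = 110 and q = 195.
With the change applied: demand qd = 644 - 5p, supply qs = 6p - 408.
New equilibrium: 644 - 5p = 6p - 408 ⇒ 1052 = 11p ⇒ p = 1052/11 ≈ 95.6364, q = 1824/11 ≈ 165.8182.
Δp = 95.6364 − 110 = -14.36.

-14.36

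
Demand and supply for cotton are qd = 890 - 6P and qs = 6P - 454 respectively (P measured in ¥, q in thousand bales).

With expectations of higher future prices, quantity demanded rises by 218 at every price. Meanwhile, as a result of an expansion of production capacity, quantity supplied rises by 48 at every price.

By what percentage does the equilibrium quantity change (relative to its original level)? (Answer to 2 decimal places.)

Before the shock: 890 - 6P = 6P - 454 ⇒ 1344 = 12P ⇒ P = 112, q = 218.
With the change applied: demand qd = 1108 - 6P, supply qs = 6P - 406.
New equilibrium: 1108 - 6P = 6P - 406 ⇒ 1514 = 12P ⇒ P = 757/6 ≈ 126.1667, q = 351.
%Δq = (351 − 218) / 218 × 100 = +61.01%.

+61.01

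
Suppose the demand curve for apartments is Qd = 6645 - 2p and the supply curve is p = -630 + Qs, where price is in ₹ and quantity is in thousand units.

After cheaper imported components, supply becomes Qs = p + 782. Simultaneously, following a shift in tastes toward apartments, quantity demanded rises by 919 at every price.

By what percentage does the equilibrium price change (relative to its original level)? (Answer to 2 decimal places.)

+12.75

Before the shock: 6645 - 2p = p + 630 ⇒ 6015 = 3p ⇒ p = 2005, Q = 2635.
The shock moves the curves to Qd = 7564 - 2p and Qs = p + 782.
Equate the new curves: 7564 - 2p = p + 782, giving 6782 = 3p, p = 6782/3 ≈ 2260.6667, Q = 9128/3 ≈ 3042.6667.
%Δp = (2260.6667 − 2005) / 2005 × 100 = +12.75%.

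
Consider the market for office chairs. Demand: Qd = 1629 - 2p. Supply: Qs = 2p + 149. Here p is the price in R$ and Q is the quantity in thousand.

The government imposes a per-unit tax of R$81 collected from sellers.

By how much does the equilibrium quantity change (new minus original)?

Solve the original market: 1629 - 2p = 2p + 149, hence p = 370 and Q = 889.
Since sellers keep the price net of the tax, the effective supply curve becomes Qs = 2p - 13.
Setting them equal: 1629 - 2p = 2p - 13 → 1642 = 4p, so p = 410.5 and Q = 808.
ΔQ = 808 − 889 = -81.

-81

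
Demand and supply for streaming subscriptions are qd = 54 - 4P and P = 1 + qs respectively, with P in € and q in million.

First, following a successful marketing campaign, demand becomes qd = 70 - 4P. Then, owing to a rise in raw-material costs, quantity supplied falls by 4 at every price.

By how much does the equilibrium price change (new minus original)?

+4

Solve the original market: 54 - 4P = P - 1, hence P = 11 and q = 10.
After the shift, demand is qd = 70 - 4P and supply is qs = P - 5.
Setting them equal: 70 - 4P = P - 5 → 75 = 5P, so P = 15 and q = 10.
ΔP = 15 − 11 = +4.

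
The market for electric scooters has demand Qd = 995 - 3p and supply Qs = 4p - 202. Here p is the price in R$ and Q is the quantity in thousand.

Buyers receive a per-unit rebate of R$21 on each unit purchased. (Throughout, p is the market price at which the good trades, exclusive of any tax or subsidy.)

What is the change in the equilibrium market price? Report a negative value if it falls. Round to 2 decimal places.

+9.00

Before the shock: 995 - 3p = 4p - 202 ⇒ 1197 = 7p ⇒ p = 171, Q = 482.
Since buyers' out-of-pocket price is the market price minus the rebate, the effective demand curve becomes Qd = 1058 - 3p.
Equate the new curves: 1058 - 3p = 4p - 202, giving 1260 = 7p, p = 180, Q = 518.
Δp = 180 − 171 = +9.00.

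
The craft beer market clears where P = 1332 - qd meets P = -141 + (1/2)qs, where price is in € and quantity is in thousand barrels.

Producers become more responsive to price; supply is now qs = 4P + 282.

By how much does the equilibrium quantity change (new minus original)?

+140

Original equilibrium: 1332 - P = 2P + 282 gives 1050 = 3P, so P = 350 and q = 982.
With the change applied: demand qd = 1332 - P, supply qs = 4P + 282.
New equilibrium: 1332 - P = 4P + 282 ⇒ 1050 = 5P ⇒ P = 210, q = 1122.
Δq = 1122 − 982 = +140.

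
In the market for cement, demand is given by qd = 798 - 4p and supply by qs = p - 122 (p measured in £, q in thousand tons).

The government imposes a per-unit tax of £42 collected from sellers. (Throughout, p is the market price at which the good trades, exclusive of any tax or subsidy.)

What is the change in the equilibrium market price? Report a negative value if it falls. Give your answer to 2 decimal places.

+8.40

Before the shock: 798 - 4p = p - 122 ⇒ 920 = 5p ⇒ p = 184, q = 62.
Since sellers keep the price net of the tax, the effective supply curve becomes qs = p - 164.
Equate the new curves: 798 - 4p = p - 164, giving 962 = 5p, p = 192.4, q = 28.4.
Δp = 192.4 − 184 = +8.40.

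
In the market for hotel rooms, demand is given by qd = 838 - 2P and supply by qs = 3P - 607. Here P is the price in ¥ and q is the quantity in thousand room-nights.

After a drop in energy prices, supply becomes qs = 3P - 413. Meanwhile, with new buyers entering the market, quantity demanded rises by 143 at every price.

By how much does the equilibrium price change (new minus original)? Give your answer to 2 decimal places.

-10.20

Solve the original market: 838 - 2P = 3P - 607, hence P = 289 and q = 260.
The new curves are qd = 981 - 2P (demand) and qs = 3P - 413 (supply).
Equate the new curves: 981 - 2P = 3P - 413, giving 1394 = 5P, P = 278.8, q = 423.4.
ΔP = 278.8 − 289 = -10.20.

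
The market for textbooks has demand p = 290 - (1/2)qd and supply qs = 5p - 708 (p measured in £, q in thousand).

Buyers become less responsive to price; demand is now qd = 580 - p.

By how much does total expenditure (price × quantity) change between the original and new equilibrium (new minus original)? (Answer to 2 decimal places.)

+39416.89

Initially, 580 - 2p = 5p - 708, so 1288 = 7p and p = 184, q = 212.
The new curves are qd = 580 - p (demand) and qs = 5p - 708 (supply).
Setting them equal: 580 - p = 5p - 708 → 1288 = 6p, so p = 644/3 ≈ 214.6667 and q = 1096/3 ≈ 365.3333.
Expenditure moves from 184×212 = 39008 to 214.6667×365.3333 = 78424.8889; change = +39416.89.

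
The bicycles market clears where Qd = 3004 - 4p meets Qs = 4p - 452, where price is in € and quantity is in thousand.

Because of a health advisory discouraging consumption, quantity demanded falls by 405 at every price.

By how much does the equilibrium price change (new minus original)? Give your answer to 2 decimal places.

-50.63

Initially, 3004 - 4p = 4p - 452, so 3456 = 8p and p = 432, Q = 1276.
The new curves are Qd = 2599 - 4p (demand) and Qs = 4p - 452 (supply).
Setting them equal: 2599 - 4p = 4p - 452 → 3051 = 8p, so p = 381.375 and Q = 1073.5.
Δp = 381.375 − 432 = -50.63.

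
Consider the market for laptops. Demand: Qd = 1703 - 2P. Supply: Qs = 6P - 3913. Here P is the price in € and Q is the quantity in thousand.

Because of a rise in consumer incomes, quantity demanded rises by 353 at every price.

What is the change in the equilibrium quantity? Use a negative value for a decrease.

Before the shock: 1703 - 2P = 6P - 3913 ⇒ 5616 = 8P ⇒ P = 702, Q = 299.
After the shift, demand is Qd = 2056 - 2P and supply is Qs = 6P - 3913.
New equilibrium: 2056 - 2P = 6P - 3913 ⇒ 5969 = 8P ⇒ P = 746.125, Q = 563.75.
ΔQ = 563.75 − 299 = +264.75.

+264.75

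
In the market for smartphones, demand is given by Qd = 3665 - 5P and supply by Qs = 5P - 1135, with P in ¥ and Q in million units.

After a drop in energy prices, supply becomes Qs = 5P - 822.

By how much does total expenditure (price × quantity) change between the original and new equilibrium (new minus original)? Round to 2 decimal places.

Solve the original market: 3665 - 5P = 5P - 1135, hence P = 480 and Q = 1265.
The shock moves the curves to Qd = 3665 - 5P and Qs = 5P - 822.
New equilibrium: 3665 - 5P = 5P - 822 ⇒ 4487 = 10P ⇒ P = 448.7, Q = 1421.5.
Expenditure moves from 480×1265 = 607200 to 448.7×1421.5 = 637827.05; change = +30627.05.

+30627.05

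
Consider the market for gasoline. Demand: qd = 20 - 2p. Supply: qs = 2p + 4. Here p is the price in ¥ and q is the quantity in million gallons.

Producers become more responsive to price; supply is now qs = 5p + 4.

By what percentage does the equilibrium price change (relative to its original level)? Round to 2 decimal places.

-42.86

Solve the original market: 20 - 2p = 2p + 4, hence p = 4 and q = 12.
The shock moves the curves to qd = 20 - 2p and qs = 5p + 4.
Equate the new curves: 20 - 2p = 5p + 4, giving 16 = 7p, p = 16/7 ≈ 2.2857, q = 108/7 ≈ 15.4286.
%Δp = (2.2857 − 4) / 4 × 100 = -42.86%.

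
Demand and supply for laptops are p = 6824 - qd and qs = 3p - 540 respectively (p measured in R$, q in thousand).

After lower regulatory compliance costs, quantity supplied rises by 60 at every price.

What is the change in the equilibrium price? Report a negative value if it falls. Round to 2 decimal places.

-15.00

Solve the original market: 6824 - p = 3p - 540, hence p = 1841 and q = 4983.
The new curves are qd = 6824 - p (demand) and qs = 3p - 480 (supply).
Clearing the new market: 6824 - p = 3p - 480, so p = 1826 and q = 4998.
Δp = 1826 − 1841 = -15.00.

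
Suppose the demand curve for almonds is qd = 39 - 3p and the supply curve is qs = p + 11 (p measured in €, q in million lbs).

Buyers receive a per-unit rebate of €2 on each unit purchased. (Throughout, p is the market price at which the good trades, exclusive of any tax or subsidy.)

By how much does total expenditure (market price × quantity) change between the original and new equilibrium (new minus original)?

Solve the original market: 39 - 3p = p + 11, hence p = 7 and q = 18.
Since buyers' out-of-pocket price is the market price minus the rebate, the effective demand curve becomes qd = 45 - 3p.
New equilibrium: 45 - 3p = p + 11 ⇒ 34 = 4p ⇒ p = 8.5, q = 19.5.
Expenditure moves from 7×18 = 126 to 8.5×19.5 = 165.75; change = +39.75.

+39.75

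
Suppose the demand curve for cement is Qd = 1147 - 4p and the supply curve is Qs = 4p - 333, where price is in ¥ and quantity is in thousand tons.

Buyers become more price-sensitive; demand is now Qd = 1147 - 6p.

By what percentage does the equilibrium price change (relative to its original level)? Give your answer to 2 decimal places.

-20.00

Initially, 1147 - 4p = 4p - 333, so 1480 = 8p and p = 185, Q = 407.
The new curves are Qd = 1147 - 6p (demand) and Qs = 4p - 333 (supply).
Clearing the new market: 1147 - 6p = 4p - 333, so p = 148 and Q = 259.
%Δp = (148 − 185) / 185 × 100 = -20.00%.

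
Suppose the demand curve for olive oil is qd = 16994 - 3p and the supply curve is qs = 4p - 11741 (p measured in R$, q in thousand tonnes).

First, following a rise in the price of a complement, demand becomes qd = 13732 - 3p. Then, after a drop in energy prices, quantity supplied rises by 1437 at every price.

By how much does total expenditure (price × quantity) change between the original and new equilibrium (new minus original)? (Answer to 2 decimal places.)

Initially, 16994 - 3p = 4p - 11741, so 28735 = 7p and p = 4105, q = 4679.
After the shift, demand is qd = 13732 - 3p and supply is qs = 4p - 10304.
New equilibrium: 13732 - 3p = 4p - 10304 ⇒ 24036 = 7p ⇒ p = 24036/7 ≈ 3433.7143, q = 24016/7 ≈ 3430.8571.
Expenditure moves from 4105×4679 = 19207295 to 3433.7143×3430.8571 = 11780583.1837; change = -7426711.82.

-7426711.82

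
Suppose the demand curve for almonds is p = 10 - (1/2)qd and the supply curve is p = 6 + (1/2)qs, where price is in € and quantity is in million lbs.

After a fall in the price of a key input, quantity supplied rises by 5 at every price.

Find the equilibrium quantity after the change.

Before the shock: 20 - 2p = 2p - 12 ⇒ 32 = 4p ⇒ p = 8, q = 4.
After the shift, demand is qd = 20 - 2p and supply is qs = 2p - 7.
Setting them equal: 20 - 2p = 2p - 7 → 27 = 4p, so p = 6.75 and q = 6.5.

6.5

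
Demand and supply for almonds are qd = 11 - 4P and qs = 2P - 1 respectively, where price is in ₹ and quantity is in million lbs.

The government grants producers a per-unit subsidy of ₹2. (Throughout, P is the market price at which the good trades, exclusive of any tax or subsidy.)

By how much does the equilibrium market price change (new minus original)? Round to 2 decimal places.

Before the shock: 11 - 4P = 2P - 1 ⇒ 12 = 6P ⇒ P = 2, q = 3.
Since sellers receive the price plus the subsidy, the effective supply curve becomes qs = 2P + 3.
New equilibrium: 11 - 4P = 2P + 3 ⇒ 8 = 6P ⇒ P = 4/3 ≈ 1.3333, q = 17/3 ≈ 5.6667.
ΔP = 1.3333 − 2 = -0.67.

-0.67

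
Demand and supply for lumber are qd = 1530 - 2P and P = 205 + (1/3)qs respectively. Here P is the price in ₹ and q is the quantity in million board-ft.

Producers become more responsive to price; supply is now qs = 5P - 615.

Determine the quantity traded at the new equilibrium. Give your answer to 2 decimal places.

917.14

Solve the original market: 1530 - 2P = 3P - 615, hence P = 429 and q = 672.
After the shift, demand is qd = 1530 - 2P and supply is qs = 5P - 615.
Setting them equal: 1530 - 2P = 5P - 615 → 2145 = 7P, so P = 2145/7 ≈ 306.4286 and q = 6420/7 ≈ 917.1429.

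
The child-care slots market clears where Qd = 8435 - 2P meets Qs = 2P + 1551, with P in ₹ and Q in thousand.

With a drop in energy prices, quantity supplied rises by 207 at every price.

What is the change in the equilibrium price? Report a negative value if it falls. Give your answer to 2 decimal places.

Initially, 8435 - 2P = 2P + 1551, so 6884 = 4P and P = 1721, Q = 4993.
The shock moves the curves to Qd = 8435 - 2P and Qs = 2P + 1758.
Equate the new curves: 8435 - 2P = 2P + 1758, giving 6677 = 4P, P = 1669.25, Q = 5096.5.
ΔP = 1669.25 − 1721 = -51.75.

-51.75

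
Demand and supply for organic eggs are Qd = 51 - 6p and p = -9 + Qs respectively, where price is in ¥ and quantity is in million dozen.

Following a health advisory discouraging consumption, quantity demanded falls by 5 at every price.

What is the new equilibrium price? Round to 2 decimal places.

Initially, 51 - 6p = p + 9, so 42 = 7p and p = 6, Q = 15.
The shock moves the curves to Qd = 46 - 6p and Qs = p + 9.
Clearing the new market: 46 - 6p = p + 9, so p = 37/7 ≈ 5.2857 and Q = 100/7 ≈ 14.2857.

5.29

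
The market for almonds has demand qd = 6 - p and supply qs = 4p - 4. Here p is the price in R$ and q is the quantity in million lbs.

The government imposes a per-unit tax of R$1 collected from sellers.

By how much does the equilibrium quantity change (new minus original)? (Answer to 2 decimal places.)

-0.80

Original equilibrium: 6 - p = 4p - 4 gives 10 = 5p, so p = 2 and q = 4.
Since sellers keep the price net of the tax, the effective supply curve becomes qs = 4p - 8.
New equilibrium: 6 - p = 4p - 8 ⇒ 14 = 5p ⇒ p = 2.8, q = 3.2.
Δq = 3.2 − 4 = -0.80.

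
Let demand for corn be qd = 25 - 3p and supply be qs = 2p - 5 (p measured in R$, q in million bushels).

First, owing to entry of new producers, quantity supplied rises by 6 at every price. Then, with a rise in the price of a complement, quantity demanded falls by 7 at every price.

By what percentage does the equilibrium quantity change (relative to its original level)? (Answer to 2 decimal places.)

Original equilibrium: 25 - 3p = 2p - 5 gives 30 = 5p, so p = 6 and q = 7.
After the shift, demand is qd = 18 - 3p and supply is qs = 2p + 1.
Equate the new curves: 18 - 3p = 2p + 1, giving 17 = 5p, p = 3.4, q = 7.8.
%Δq = (7.8 − 7) / 7 × 100 = +11.43%.

+11.43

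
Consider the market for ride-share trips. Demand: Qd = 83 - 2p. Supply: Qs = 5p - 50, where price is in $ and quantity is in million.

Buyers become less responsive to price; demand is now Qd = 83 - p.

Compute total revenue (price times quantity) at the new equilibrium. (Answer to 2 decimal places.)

1348.47

Original equilibrium: 83 - 2p = 5p - 50 gives 133 = 7p, so p = 19 and Q = 45.
The shock moves the curves to Qd = 83 - p and Qs = 5p - 50.
Setting them equal: 83 - p = 5p - 50 → 133 = 6p, so p = 133/6 ≈ 22.1667 and Q = 365/6 ≈ 60.8333.
New expenditure = 22.1667 × 60.8333 = 1348.47.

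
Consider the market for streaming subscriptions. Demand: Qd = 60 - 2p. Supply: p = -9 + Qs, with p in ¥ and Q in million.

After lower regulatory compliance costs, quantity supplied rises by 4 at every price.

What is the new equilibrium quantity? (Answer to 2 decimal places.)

28.67

Solve the original market: 60 - 2p = p + 9, hence p = 17 and Q = 26.
After the shift, demand is Qd = 60 - 2p and supply is Qs = p + 13.
Setting them equal: 60 - 2p = p + 13 → 47 = 3p, so p = 47/3 ≈ 15.6667 and Q = 86/3 ≈ 28.6667.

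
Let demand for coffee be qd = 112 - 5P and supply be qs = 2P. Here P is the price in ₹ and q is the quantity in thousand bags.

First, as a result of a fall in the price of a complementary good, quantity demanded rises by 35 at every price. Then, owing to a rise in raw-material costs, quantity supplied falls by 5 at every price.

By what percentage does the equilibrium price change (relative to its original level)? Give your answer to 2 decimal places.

Original equilibrium: 112 - 5P = 2P gives 112 = 7P, so P = 16 and q = 32.
With the change applied: demand qd = 147 - 5P, supply qs = 2P - 5.
Equate the new curves: 147 - 5P = 2P - 5, giving 152 = 7P, P = 152/7 ≈ 21.7143, q = 269/7 ≈ 38.4286.
%ΔP = (21.7143 − 16) / 16 × 100 = +35.71%.

+35.71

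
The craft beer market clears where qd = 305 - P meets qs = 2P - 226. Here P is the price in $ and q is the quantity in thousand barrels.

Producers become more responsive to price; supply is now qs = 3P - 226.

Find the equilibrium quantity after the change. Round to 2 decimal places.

172.25

Solve the original market: 305 - P = 2P - 226, hence P = 177 and q = 128.
The new curves are qd = 305 - P (demand) and qs = 3P - 226 (supply).
New equilibrium: 305 - P = 3P - 226 ⇒ 531 = 4P ⇒ P = 132.75, q = 172.25.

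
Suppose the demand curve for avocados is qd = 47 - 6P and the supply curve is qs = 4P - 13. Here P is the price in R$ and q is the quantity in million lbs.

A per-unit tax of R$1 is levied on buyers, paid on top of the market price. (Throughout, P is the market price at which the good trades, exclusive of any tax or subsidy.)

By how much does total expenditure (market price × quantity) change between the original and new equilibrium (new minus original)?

Original equilibrium: 47 - 6P = 4P - 13 gives 60 = 10P, so P = 6 and q = 11.
Since buyers pay the price plus the tax, the effective demand curve becomes qd = 41 - 6P.
New equilibrium: 41 - 6P = 4P - 13 ⇒ 54 = 10P ⇒ P = 5.4, q = 8.6.
Expenditure moves from 6×11 = 66 to 5.4×8.6 = 46.44; change = -19.56.

-19.56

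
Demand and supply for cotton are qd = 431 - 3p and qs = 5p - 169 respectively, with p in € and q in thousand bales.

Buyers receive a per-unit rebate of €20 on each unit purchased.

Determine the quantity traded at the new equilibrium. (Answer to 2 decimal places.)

Original equilibrium: 431 - 3p = 5p - 169 gives 600 = 8p, so p = 75 and q = 206.
Since buyers' out-of-pocket price is the market price minus the rebate, the effective demand curve becomes qd = 491 - 3p.
Clearing the new market: 491 - 3p = 5p - 169, so p = 82.5 and q = 243.5.

243.50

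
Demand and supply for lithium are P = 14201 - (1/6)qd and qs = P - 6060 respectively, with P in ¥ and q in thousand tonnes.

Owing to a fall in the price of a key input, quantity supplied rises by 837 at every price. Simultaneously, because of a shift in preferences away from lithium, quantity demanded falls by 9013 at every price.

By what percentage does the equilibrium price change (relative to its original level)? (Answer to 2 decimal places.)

Before the shock: 85206 - 6P = P - 6060 ⇒ 91266 = 7P ⇒ P = 13038, q = 6978.
The shock moves the curves to qd = 76193 - 6P and qs = P - 5223.
New equilibrium: 76193 - 6P = P - 5223 ⇒ 81416 = 7P ⇒ P = 81416/7 ≈ 11630.8571, q = 44855/7 ≈ 6407.8571.
%ΔP = (11630.8571 − 13038) / 13038 × 100 = -10.79%.

-10.79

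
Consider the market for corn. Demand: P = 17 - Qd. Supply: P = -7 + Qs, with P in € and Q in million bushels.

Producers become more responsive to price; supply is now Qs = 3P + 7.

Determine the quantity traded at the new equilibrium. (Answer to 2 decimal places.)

Before the shock: 17 - P = P + 7 ⇒ 10 = 2P ⇒ P = 5, Q = 12.
With the change applied: demand Qd = 17 - P, supply Qs = 3P + 7.
Equate the new curves: 17 - P = 3P + 7, giving 10 = 4P, P = 2.5, Q = 14.5.

14.50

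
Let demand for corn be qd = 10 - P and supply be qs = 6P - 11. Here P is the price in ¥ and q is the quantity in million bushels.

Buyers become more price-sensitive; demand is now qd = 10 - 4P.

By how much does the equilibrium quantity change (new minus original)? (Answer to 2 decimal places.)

Initially, 10 - P = 6P - 11, so 21 = 7P and P = 3, q = 7.
The new curves are qd = 10 - 4P (demand) and qs = 6P - 11 (supply).
Equate the new curves: 10 - 4P = 6P - 11, giving 21 = 10P, P = 2.1, q = 1.6.
Δq = 1.6 − 7 = -5.40.

-5.40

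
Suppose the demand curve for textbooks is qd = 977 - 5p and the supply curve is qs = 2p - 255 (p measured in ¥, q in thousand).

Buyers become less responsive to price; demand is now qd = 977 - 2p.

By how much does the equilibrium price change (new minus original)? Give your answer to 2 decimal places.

Original equilibrium: 977 - 5p = 2p - 255 gives 1232 = 7p, so p = 176 and q = 97.
With the change applied: demand qd = 977 - 2p, supply qs = 2p - 255.
Equate the new curves: 977 - 2p = 2p - 255, giving 1232 = 4p, p = 308, q = 361.
Δp = 308 − 176 = +132.00.

+132.00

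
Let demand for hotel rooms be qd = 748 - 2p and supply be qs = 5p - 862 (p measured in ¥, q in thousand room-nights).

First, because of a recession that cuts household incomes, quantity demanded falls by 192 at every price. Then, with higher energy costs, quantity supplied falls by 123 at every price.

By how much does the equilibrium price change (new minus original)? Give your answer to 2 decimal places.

-9.86

Solve the original market: 748 - 2p = 5p - 862, hence p = 230 and q = 288.
The new curves are qd = 556 - 2p (demand) and qs = 5p - 985 (supply).
Equate the new curves: 556 - 2p = 5p - 985, giving 1541 = 7p, p = 1541/7 ≈ 220.1429, q = 810/7 ≈ 115.7143.
Δp = 220.1429 − 230 = -9.86.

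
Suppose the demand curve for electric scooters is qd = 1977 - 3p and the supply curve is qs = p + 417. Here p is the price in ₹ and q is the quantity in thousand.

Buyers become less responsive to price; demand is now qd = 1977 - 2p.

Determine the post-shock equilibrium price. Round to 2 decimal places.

Solve the original market: 1977 - 3p = p + 417, hence p = 390 and q = 807.
With the change applied: demand qd = 1977 - 2p, supply qs = p + 417.
Equate the new curves: 1977 - 2p = p + 417, giving 1560 = 3p, p = 520, q = 937.

520.00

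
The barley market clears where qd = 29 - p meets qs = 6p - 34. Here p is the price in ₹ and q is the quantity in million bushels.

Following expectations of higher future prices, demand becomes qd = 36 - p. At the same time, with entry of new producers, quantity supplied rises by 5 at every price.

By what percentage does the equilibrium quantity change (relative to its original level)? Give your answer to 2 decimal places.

Before the shock: 29 - p = 6p - 34 ⇒ 63 = 7p ⇒ p = 9, q = 20.
The shock moves the curves to qd = 36 - p and qs = 6p - 29.
Clearing the new market: 36 - p = 6p - 29, so p = 65/7 ≈ 9.2857 and q = 187/7 ≈ 26.7143.
%Δq = (26.7143 − 20) / 20 × 100 = +33.57%.

+33.57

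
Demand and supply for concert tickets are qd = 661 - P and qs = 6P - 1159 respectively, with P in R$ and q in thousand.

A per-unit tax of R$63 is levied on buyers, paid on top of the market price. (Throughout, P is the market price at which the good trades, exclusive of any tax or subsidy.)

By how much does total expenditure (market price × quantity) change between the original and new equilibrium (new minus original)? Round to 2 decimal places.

-17163.00

Solve the original market: 661 - P = 6P - 1159, hence P = 260 and q = 401.
Since buyers pay the price plus the tax, the effective demand curve becomes qd = 598 - P.
New equilibrium: 598 - P = 6P - 1159 ⇒ 1757 = 7P ⇒ P = 251, q = 347.
Expenditure moves from 260×401 = 104260 to 251×347 = 87097; change = -17163.00.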